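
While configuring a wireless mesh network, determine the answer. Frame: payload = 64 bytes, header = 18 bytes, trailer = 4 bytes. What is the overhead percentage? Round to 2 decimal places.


Given: payload = 64 B, header = 18 B, trailer = 4 B
Overhead bytes = header + trailer = 18 + 4 = 22
Total frame = payload + overhead = 64 + 22 = 86
Overhead % = 22 / 86 * 100 = 25.5814% -> 25.58% (2 dp)

25.58


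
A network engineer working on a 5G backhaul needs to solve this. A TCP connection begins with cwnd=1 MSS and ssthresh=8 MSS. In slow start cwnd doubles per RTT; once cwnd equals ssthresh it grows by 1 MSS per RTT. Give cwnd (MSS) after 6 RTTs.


RTT 0: cwnd = 1 MSS (initial)
RTT 1: cwnd = 2 MSS (slow start, doubled)
RTT 2: cwnd = 4 MSS (slow start, doubled)
RTT 3: cwnd = 8 MSS (slow start, doubled)
RTT 4: cwnd = 9 MSS (congestion avoidance, +1)
RTT 5: cwnd = 10 MSS (congestion avoidance, +1)
RTT 6: cwnd = 11 MSS (congestion avoidance, +1)

11


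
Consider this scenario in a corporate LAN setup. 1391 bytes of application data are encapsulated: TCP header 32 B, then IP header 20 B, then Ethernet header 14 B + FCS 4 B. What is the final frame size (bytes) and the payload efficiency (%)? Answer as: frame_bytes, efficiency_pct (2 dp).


TCP segment = 1391 + 32 = 1423 B
IP packet = 1423 + 20 = 1443 B
Ethernet frame = 1443 + 14 + 4 = 1461 B
Efficiency = app / frame = 1391 / 1461 = 0.952088 = 95.2088% -> 95.21% (2 dp)

1461, 95.21


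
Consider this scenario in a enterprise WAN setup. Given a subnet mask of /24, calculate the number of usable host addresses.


Given: subnet mask /24
Host bits = 32 - 24 = 8
Total addresses = 2^8 = 256
Usable hosts = 256 - 2 (network + broadcast) = 254

254


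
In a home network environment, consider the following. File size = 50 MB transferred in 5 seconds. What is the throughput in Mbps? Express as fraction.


Given: file = 50 MB, time = 5 s
File in Mb = 50 * 8 = 400 Mb
Throughput = 400 / 5 Mbps
Throughput = 80 Mbps

80


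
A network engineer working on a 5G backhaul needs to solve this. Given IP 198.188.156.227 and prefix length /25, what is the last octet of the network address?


Given: IP = 198.188.156.227, prefix = /25
Subnet mask = 255.255.255.128
Last octet of IP: 227
Last octet of mask: 128
Network last octet = 227 AND 128 = 128

128


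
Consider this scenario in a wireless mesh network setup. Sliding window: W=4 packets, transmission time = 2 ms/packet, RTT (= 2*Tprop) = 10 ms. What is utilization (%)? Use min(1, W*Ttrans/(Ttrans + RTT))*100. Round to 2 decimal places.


Given: W = 4, Ttrans = 2 ms, RTT = 10 ms (= 2 * Tprop, Tprop = 5 ms)
Cycle time = Ttrans + RTT = 2 + 10 = 12 ms (first packet sent until its ACK returns)
W * Ttrans = 4 * 2 = 8 ms of sending per cycle
W * Ttrans / (Ttrans + RTT) = 8 / 12 = 0.666667
U = min(1, 0.666667) = 0.666667
U% = 66.67%

66.67


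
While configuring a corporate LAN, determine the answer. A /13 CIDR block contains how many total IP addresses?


Given: CIDR prefix /13
Host bits = 32 - 13 = 19
Total addresses = 2^19 = 524288

524288


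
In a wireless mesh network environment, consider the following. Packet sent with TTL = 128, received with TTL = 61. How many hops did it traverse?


Given: initial TTL = 128, received TTL = 61
Hops = initial TTL - received TTL
Hops = 128 - 61 = 67

67


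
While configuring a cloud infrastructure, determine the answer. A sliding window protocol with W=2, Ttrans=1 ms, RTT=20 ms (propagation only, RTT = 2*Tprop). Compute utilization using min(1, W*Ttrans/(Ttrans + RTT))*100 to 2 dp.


Given: W = 2, Ttrans = 1 ms, RTT = 20 ms (= 2 * Tprop, Tprop = 10 ms)
Cycle time = Ttrans + RTT = 1 + 20 = 21 ms (first packet sent until its ACK returns)
W * Ttrans = 2 * 1 = 2 ms of sending per cycle
W * Ttrans / (Ttrans + RTT) = 2 / 21 = 0.095238
U = min(1, 0.095238) = 0.095238
U% = 9.52%

9.52


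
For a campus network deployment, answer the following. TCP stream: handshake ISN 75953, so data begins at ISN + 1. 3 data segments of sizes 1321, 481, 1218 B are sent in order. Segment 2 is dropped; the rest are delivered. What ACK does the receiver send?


SYN uses sequence number 75953; first data byte = ISN + 1 = 75954.
Segment 1: SEQ = 75954, len = 1321 B, covers [75954, 77274]
Segment 2: SEQ = 77275, len = 481 B, covers [77275, 77755] [LOST]
Segment 3: SEQ = 77756, len = 1218 B, covers [77756, 78973]
In-order data received: bytes [75954, 77274] (segments 1..1).
Segment 2 missing -> gap begins at byte 77275; later segments buffered out of order.
Cumulative ACK = next expected in-order byte = 75954 + 1321 = 77275

77275


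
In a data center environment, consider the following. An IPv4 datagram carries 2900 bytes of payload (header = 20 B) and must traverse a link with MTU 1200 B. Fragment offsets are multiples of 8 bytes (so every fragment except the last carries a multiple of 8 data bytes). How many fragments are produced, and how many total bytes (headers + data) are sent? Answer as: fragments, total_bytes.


Max data per non-final fragment = floor((MTU - header)/8)*8 = floor((1200 - 20)/8)*8 = floor(1180/8)*8 = 1176 B
Final fragment needs no 8-byte alignment: it can carry up to MTU - header = 1180 B
Non-final fragments needed = ceil((payload - 1180) / 1176) = ceil(1720/1176) = ceil(1.4626) = 2
Number of fragments = 2 + 1 = 3
Fragment sizes (data): 2 * 1176 B + 548 B (last, 548 <= 1180 OK)
Total bytes sent = payload + n_frags * header = 2900 + 3*20 = 2900 + 60 = 2960 B

3, 2960


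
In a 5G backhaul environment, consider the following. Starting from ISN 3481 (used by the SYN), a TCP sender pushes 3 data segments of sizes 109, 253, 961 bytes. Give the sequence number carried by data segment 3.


The SYN occupies sequence number ISN = 3481, so the first data byte is ISN + 1 = 3482.
SEQ of data segment i = (ISN + 1) + sum of payload sizes of segments 1..i-1.
Segment 1: SEQ = 3482, payload = 109 bytes
Segment 2: SEQ = 3591, payload = 253 bytes
Segment 3: SEQ = 3844, payload = 961 bytes
SEQ of segment 3 = 3482 + 109 + 253 = 3844

3844


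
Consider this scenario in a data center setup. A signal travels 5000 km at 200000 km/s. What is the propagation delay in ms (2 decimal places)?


Given: distance = 5000 km, speed = 200000 km/s
Delay = distance / speed = 5000 / 200000 seconds
Delay in ms = 5000 * 1000 / 200000
Delay = 25.0000 ms
Rounded to 2 dp = 25.00 ms

25.00


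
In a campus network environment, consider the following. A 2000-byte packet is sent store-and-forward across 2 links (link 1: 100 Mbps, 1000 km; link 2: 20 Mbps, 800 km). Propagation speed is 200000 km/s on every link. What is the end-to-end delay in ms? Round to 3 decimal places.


Packet = 2000 bytes = 16000 bits. Store-and-forward: sum (t_trans + t_prop) per link.
Link 1: t_trans = 16000/(100*10^6) s = 0.1600 ms; t_prop = 1000/200000 s = 5.0000 ms; subtotal = 5.1600 ms
Link 2: t_trans = 16000/(20*10^6) s = 0.8000 ms; t_prop = 800/200000 s = 4.0000 ms; subtotal = 4.8000 ms
End-to-end = 5.1600 + 4.8000 = 9.9600 ms -> 9.960 ms (3 dp)

9.960


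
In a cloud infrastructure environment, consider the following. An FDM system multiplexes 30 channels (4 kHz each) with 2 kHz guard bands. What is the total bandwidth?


Given: 30 channels, 4 kHz each, guard = 2 kHz
Channel bandwidth = 30 * 4 = 120 kHz
Guard bands = 29 gaps * 2 kHz = 58 kHz
Total = 120 + 58 = 178 kHz

178


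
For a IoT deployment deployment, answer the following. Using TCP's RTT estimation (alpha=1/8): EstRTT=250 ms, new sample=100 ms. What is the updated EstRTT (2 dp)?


Given: EstRTT = 250 ms, SampleRTT = 100 ms, alpha = 1/8
New EstRTT = (1 - alpha) * EstRTT + alpha * SampleRTT
(7/8) * 250 = 218.75
(1/8) * 100 = 12.5
New EstRTT = 218.75 + 12.5 = 231.25 ms -> 231.25 ms (2 dp)

231.25


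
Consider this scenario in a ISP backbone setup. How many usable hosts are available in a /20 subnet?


Given: subnet mask /20
Host bits = 32 - 20 = 12
Total addresses = 2^12 = 4096
Usable hosts = 4096 - 2 (network + broadcast) = 4094

4094


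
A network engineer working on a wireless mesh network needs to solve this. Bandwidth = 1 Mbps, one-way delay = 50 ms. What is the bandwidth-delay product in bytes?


Given: bandwidth = 1 Mbps, delay = 50 ms
BDP in bits = 1 * 10^6 * 50 / 1000
BDP in bits = 50000
BDP in bytes = 50000 / 8 = 6250

6250


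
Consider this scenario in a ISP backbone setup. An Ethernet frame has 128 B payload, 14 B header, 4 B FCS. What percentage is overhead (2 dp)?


Given: payload = 128 B, header = 14 B, trailer = 4 B
Overhead bytes = header + trailer = 14 + 4 = 18
Total frame = payload + overhead = 128 + 18 = 146
Overhead % = 18 / 146 * 100 = 12.3288% -> 12.33% (2 dp)

12.33


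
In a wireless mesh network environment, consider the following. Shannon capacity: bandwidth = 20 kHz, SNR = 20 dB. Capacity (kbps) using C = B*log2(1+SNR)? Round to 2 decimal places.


Given: B = 20 kHz, SNR = 20 dB
SNR linear = 10^(20/10) = 100
1 + SNR = 101
log2(101) = 6.6582114828
C = 20 * 1000 * 6.6582114828 = 133164.2297 bps
C = 133.164230 kbps -> 133.16 kbps (2 dp)

133.16


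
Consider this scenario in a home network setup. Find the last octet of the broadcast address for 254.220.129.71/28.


Given: IP = 254.220.129.71, prefix = /28
Host bits = 32 - 28 = 4
Network last octet = 71 AND mask = 64
Host part size = 2^4 - 1 = 15
Broadcast last octet = 64 OR 15 = 79

79


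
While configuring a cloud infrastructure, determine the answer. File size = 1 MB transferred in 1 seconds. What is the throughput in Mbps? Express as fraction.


Given: file = 1 MB, time = 1 s
File in Mb = 1 * 8 = 8 Mb
Throughput = 8 / 1 Mbps
Throughput = 8 Mbps

8


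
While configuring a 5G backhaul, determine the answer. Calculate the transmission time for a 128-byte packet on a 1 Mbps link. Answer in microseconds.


Given: packet = 128 bytes, bandwidth = 1 Mbps
Packet in bits = 128 * 8 = 1024 bits
Bandwidth = 1 * 10^6 = 1000000 bps
Time = 1024 / 1000000 seconds
Time in us = 1024 * 10^6 / 1000000 = 1024

1024


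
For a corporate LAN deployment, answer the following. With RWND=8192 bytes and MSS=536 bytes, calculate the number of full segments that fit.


Given: RWND = 8192 bytes, MSS = 536 bytes
Full segments = floor(RWND / MSS)
Full segments = floor(8192 / 536)
Full segments = floor(15.2836) = 15

15


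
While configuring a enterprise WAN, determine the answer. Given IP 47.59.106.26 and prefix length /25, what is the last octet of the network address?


Given: IP = 47.59.106.26, prefix = /25
Subnet mask = 255.255.255.128
Last octet of IP: 26
Last octet of mask: 128
Network last octet = 26 AND 128 = 0

0


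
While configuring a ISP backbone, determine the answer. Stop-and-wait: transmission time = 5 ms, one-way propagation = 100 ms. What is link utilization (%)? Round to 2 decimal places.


Given: Ttrans = 5 ms, Tprop = 100 ms
RTT = 2 * Tprop = 2 * 100 = 200 ms
U = Ttrans / (Ttrans + RTT)
U = 5 / (5 + 200)
U = 5 / 205 = 0.02439
U% = 2.44%

2.44


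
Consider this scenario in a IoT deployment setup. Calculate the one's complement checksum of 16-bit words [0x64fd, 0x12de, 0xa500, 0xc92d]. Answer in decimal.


Given words: [0x64fd, 0x12de, 0xa500, 0xc92d]
Step 1: Sum all words
Raw sum = 25853 + 4830 + 42240 + 51501 = 124424
Step 2: Fold carry: (58888 + 1) = 58889
One's complement = ~58889 & 0xFFFF = 6646

6646


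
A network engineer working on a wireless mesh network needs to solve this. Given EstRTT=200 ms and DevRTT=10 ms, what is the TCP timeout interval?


Given: EstRTT = 200 ms, DevRTT = 10 ms
Timeout = EstRTT + 4 * DevRTT
4 * DevRTT = 4 * 10 = 40
Timeout = 200 + 40 = 240 ms

240


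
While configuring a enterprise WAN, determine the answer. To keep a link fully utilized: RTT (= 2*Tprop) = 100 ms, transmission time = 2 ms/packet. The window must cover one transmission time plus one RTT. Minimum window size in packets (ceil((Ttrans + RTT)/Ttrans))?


Given: Ttrans = 2 ms, RTT = 100 ms (= 2 * Tprop, Tprop = 50 ms)
Time until first ACK returns = Ttrans + RTT = 2 + 100 = 102 ms
Need W * Ttrans >= Ttrans + RTT  ->  W >= (Ttrans + RTT) / Ttrans
(Ttrans + RTT) / Ttrans = 102 / 2 = 51
W_min = ceil(51) = 51

51


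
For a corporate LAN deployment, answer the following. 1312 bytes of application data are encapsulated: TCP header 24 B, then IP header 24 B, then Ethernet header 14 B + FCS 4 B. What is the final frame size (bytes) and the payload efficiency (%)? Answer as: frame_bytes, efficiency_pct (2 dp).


TCP segment = 1312 + 24 = 1336 B
IP packet = 1336 + 24 = 1360 B
Ethernet frame = 1360 + 14 + 4 = 1378 B
Efficiency = app / frame = 1312 / 1378 = 0.952104 = 95.2104% -> 95.21% (2 dp)

1378, 95.21


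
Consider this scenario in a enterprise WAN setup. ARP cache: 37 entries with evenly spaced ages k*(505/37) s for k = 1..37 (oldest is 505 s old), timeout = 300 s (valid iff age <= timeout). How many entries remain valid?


Ages are k * 505/37 s for k = 1..37 (spacing = 13.6486 s).
Entry k is valid iff k * 505/37 <= 300 iff k <= 37 * 300 / 505 = 21.9802
n_valid = floor(21.9802) = 21
(n_stale = 37 - 21 = 16)

21


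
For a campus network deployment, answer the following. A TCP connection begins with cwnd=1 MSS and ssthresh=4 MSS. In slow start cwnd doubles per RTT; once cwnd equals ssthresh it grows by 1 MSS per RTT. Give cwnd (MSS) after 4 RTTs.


RTT 0: cwnd = 1 MSS (initial)
RTT 1: cwnd = 2 MSS (slow start, doubled)
RTT 2: cwnd = 4 MSS (slow start, doubled)
RTT 3: cwnd = 5 MSS (congestion avoidance, +1)
RTT 4: cwnd = 6 MSS (congestion avoidance, +1)

6


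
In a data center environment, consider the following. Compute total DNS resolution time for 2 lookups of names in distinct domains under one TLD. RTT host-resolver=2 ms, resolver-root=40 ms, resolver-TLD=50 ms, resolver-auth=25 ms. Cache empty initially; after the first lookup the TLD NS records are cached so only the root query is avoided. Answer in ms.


Lookup 1 (cold cache): local + root + TLD + auth = 2 + 40 + 50 + 25 = 117 ms
Lookups 2..2 (TLD NS cached -> skip root; new domain -> still ask TLD and auth): local + TLD + auth = 2 + 50 + 25 = 77 ms each
Remaining 1 lookups: 1 * 77 = 77 ms
Total = 117 + 77 = 194 ms

194


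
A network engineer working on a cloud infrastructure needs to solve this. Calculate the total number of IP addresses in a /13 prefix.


Given: CIDR prefix /13
Host bits = 32 - 13 = 19
Total addresses = 2^19 = 524288

524288


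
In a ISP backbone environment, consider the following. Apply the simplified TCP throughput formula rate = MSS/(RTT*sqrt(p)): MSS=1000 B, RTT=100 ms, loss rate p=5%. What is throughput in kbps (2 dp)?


Given: MSS = 1000 bytes, RTT = 100 ms, loss = 5%
RTT in seconds = 100 / 1000 = 0.1
Loss rate = 5% = 0.05
sqrt(loss) = sqrt(0.05) = 0.223606797750
Throughput (bytes/s) = 1000 / (0.1 * 0.223606797750) = 44721.3595
Throughput (kbps) = 44721.3595 * 8 / 1000 = 357.770876 -> 357.77 kbps (2 dp)

357.77


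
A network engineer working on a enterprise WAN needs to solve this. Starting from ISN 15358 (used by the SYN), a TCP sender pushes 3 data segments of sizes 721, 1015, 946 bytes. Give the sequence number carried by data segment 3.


The SYN occupies sequence number ISN = 15358, so the first data byte is ISN + 1 = 15359.
SEQ of data segment i = (ISN + 1) + sum of payload sizes of segments 1..i-1.
Segment 1: SEQ = 15359, payload = 721 bytes
Segment 2: SEQ = 16080, payload = 1015 bytes
Segment 3: SEQ = 17095, payload = 946 bytes
SEQ of segment 3 = 15359 + 721 + 1015 = 17095

17095


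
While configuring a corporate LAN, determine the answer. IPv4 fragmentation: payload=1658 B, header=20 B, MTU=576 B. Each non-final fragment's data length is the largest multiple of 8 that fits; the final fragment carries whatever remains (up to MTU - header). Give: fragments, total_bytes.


Max data per non-final fragment = floor((MTU - header)/8)*8 = floor((576 - 20)/8)*8 = floor(556/8)*8 = 552 B
Final fragment needs no 8-byte alignment: it can carry up to MTU - header = 556 B
Non-final fragments needed = ceil((payload - 556) / 552) = ceil(1102/552) = ceil(1.9964) = 2
Number of fragments = 2 + 1 = 3
Fragment sizes (data): 2 * 552 B + 554 B (last, 554 <= 556 OK)
Total bytes sent = payload + n_frags * header = 1658 + 3*20 = 1658 + 60 = 1718 B

3, 1718


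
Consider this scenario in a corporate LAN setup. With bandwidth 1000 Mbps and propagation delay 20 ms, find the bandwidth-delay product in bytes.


Given: bandwidth = 1000 Mbps, delay = 20 ms
BDP in bits = 1000 * 10^6 * 20 / 1000
BDP in bits = 20000000
BDP in bytes = 20000000 / 8 = 2500000

2500000


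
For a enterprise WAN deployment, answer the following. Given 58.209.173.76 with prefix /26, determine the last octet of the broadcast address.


Given: IP = 58.209.173.76, prefix = /26
Host bits = 32 - 26 = 6
Network last octet = 76 AND mask = 64
Host part size = 2^6 - 1 = 63
Broadcast last octet = 64 OR 63 = 127

127


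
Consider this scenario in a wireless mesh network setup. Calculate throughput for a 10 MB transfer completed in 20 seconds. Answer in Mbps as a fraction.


Given: file = 10 MB, time = 20 s
File in Mb = 10 * 8 = 80 Mb
Throughput = 80 / 20 Mbps
Throughput = 4 Mbps

4


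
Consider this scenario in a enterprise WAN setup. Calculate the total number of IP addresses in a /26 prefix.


Given: CIDR prefix /26
Host bits = 32 - 26 = 6
Total addresses = 2^6 = 64

64


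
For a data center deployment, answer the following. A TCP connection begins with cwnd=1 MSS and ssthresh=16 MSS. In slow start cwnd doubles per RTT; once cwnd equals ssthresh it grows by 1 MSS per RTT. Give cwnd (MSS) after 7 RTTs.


RTT 0: cwnd = 1 MSS (initial)
RTT 1: cwnd = 2 MSS (slow start, doubled)
RTT 2: cwnd = 4 MSS (slow start, doubled)
RTT 3: cwnd = 8 MSS (slow start, doubled)
RTT 4: cwnd = 16 MSS (slow start, doubled)
RTT 5: cwnd = 17 MSS (congestion avoidance, +1)
RTT 6: cwnd = 18 MSS (congestion avoidance, +1)
RTT 7: cwnd = 19 MSS (congestion avoidance, +1)

19


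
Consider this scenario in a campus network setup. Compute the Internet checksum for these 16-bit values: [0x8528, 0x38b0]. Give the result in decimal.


Given words: [0x8528, 0x38b0]
Step 1: Sum all words
Raw sum = 34088 + 14512 = 48600
One's complement = ~48600 & 0xFFFF = 16935

16935


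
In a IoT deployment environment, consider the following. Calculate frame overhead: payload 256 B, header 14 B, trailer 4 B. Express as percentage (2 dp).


Given: payload = 256 B, header = 14 B, trailer = 4 B
Overhead bytes = header + trailer = 14 + 4 = 18
Total frame = payload + overhead = 256 + 18 = 274
Overhead % = 18 / 274 * 100 = 6.5693% -> 6.57% (2 dp)

6.57


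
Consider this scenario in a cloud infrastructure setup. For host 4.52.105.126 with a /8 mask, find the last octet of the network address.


Given: IP = 4.52.105.126, prefix = /8
Subnet mask = 255.0.0.0
Last octet of IP: 126
Last octet of mask: 0
Network last octet = 126 AND 0 = 0

0


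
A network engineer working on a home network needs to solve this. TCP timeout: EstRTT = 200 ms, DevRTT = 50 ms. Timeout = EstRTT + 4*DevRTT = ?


Given: EstRTT = 200 ms, DevRTT = 50 ms
Timeout = EstRTT + 4 * DevRTT
4 * DevRTT = 4 * 50 = 200
Timeout = 200 + 200 = 400 ms

400


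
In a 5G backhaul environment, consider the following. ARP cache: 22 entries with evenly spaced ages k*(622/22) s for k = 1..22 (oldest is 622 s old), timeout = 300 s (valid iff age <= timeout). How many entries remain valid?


Ages are k * 622/22 s for k = 1..22 (spacing = 28.2727 s).
Entry k is valid iff k * 622/22 <= 300 iff k <= 22 * 300 / 622 = 10.6109
n_valid = floor(10.6109) = 10
(n_stale = 22 - 10 = 12)

10


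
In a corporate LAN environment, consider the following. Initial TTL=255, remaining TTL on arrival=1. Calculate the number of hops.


Given: initial TTL = 255, received TTL = 1
Hops = initial TTL - received TTL
Hops = 255 - 1 = 254

254


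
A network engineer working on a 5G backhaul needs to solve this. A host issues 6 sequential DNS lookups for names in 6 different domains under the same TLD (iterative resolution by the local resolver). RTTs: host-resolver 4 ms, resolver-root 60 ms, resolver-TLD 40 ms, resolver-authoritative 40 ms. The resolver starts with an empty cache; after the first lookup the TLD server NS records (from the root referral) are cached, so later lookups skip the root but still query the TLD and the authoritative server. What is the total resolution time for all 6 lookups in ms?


Lookup 1 (cold cache): local + root + TLD + auth = 4 + 60 + 40 + 40 = 144 ms
Lookups 2..6 (TLD NS cached -> skip root; new domain -> still ask TLD and auth): local + TLD + auth = 4 + 40 + 40 = 84 ms each
Remaining 5 lookups: 5 * 84 = 420 ms
Total = 144 + 420 = 564 ms

564


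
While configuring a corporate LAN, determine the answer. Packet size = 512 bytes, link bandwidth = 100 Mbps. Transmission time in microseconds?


Given: packet = 512 bytes, bandwidth = 100 Mbps
Packet in bits = 512 * 8 = 4096 bits
Bandwidth = 100 * 10^6 = 100000000 bps
Time = 4096 / 100000000 seconds
Time in us = 4096 * 10^6 / 100000000 = 40.96

40.96


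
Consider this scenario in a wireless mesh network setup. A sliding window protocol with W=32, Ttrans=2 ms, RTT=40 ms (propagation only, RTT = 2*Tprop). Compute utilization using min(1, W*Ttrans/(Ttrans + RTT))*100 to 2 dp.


Given: W = 32, Ttrans = 2 ms, RTT = 40 ms (= 2 * Tprop, Tprop = 20 ms)
Cycle time = Ttrans + RTT = 2 + 40 = 42 ms (first packet sent until its ACK returns)
W * Ttrans = 32 * 2 = 64 ms of sending per cycle
W * Ttrans / (Ttrans + RTT) = 64 / 42 = 1.523810
U = min(1, 1.523810) = 1.000000
U% = 100.00%

100.00


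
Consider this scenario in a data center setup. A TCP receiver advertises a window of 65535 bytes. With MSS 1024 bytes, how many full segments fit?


Given: RWND = 65535 bytes, MSS = 1024 bytes
Full segments = floor(RWND / MSS)
Full segments = floor(65535 / 1024)
Full segments = floor(63.999) = 63

63


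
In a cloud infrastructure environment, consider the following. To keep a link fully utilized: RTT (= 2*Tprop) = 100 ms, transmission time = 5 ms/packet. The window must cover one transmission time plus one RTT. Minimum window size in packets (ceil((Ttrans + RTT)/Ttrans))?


Given: Ttrans = 5 ms, RTT = 100 ms (= 2 * Tprop, Tprop = 50 ms)
Time until first ACK returns = Ttrans + RTT = 5 + 100 = 105 ms
Need W * Ttrans >= Ttrans + RTT  ->  W >= (Ttrans + RTT) / Ttrans
(Ttrans + RTT) / Ttrans = 105 / 5 = 21
W_min = ceil(21) = 21

21


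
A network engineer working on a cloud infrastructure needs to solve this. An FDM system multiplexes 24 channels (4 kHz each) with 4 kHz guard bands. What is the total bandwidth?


Given: 24 channels, 4 kHz each, guard = 4 kHz
Channel bandwidth = 24 * 4 = 96 kHz
Guard bands = 23 gaps * 4 kHz = 92 kHz
Total = 96 + 92 = 188 kHz

188


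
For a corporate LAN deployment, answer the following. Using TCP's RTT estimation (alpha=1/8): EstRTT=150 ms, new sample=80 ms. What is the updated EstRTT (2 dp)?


Given: EstRTT = 150 ms, SampleRTT = 80 ms, alpha = 1/8
New EstRTT = (1 - alpha) * EstRTT + alpha * SampleRTT
(7/8) * 150 = 131.25
(1/8) * 80 = 10
New EstRTT = 131.25 + 10 = 141.25 ms -> 141.25 ms (2 dp)

141.25


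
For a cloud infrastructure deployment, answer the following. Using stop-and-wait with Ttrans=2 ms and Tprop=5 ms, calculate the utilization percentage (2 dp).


Given: Ttrans = 2 ms, Tprop = 5 ms
RTT = 2 * Tprop = 2 * 5 = 10 ms
U = Ttrans / (Ttrans + RTT)
U = 2 / (2 + 10)
U = 2 / 12 = 0.166667
U% = 16.67%

16.67


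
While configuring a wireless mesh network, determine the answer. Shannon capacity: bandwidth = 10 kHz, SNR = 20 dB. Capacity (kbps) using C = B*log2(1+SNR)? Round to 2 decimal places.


Given: B = 10 kHz, SNR = 20 dB
SNR linear = 10^(20/10) = 100
1 + SNR = 101
log2(101) = 6.6582114828
C = 10 * 1000 * 6.6582114828 = 66582.1148 bps
C = 66.582115 kbps -> 66.58 kbps (2 dp)

66.58


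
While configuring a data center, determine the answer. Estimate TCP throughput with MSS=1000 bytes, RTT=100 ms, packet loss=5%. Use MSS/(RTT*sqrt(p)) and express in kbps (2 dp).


Given: MSS = 1000 bytes, RTT = 100 ms, loss = 5%
RTT in seconds = 100 / 1000 = 0.1
Loss rate = 5% = 0.05
sqrt(loss) = sqrt(0.05) = 0.223606797750
Throughput (bytes/s) = 1000 / (0.1 * 0.223606797750) = 44721.3595
Throughput (kbps) = 44721.3595 * 8 / 1000 = 357.770876 -> 357.77 kbps (2 dp)

357.77


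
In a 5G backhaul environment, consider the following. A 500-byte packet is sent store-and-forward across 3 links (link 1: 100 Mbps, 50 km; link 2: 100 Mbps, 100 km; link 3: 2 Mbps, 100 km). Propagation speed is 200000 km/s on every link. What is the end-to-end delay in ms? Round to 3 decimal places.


Packet = 500 bytes = 4000 bits. Store-and-forward: sum (t_trans + t_prop) per link.
Link 1: t_trans = 4000/(100*10^6) s = 0.0400 ms; t_prop = 50/200000 s = 0.2500 ms; subtotal = 0.2900 ms
Link 2: t_trans = 4000/(100*10^6) s = 0.0400 ms; t_prop = 100/200000 s = 0.5000 ms; subtotal = 0.5400 ms
Link 3: t_trans = 4000/(2*10^6) s = 2.0000 ms; t_prop = 100/200000 s = 0.5000 ms; subtotal = 2.5000 ms
End-to-end = 0.2900 + 0.5400 + 2.5000 = 3.3300 ms -> 3.330 ms (3 dp)

3.330


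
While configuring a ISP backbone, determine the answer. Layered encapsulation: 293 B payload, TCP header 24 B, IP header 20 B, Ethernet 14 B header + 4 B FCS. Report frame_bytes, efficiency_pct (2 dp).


TCP segment = 293 + 24 = 317 B
IP packet = 317 + 20 = 337 B
Ethernet frame = 337 + 14 + 4 = 355 B
Efficiency = app / frame = 293 / 355 = 0.825352 = 82.5352% -> 82.54% (2 dp)

355, 82.54


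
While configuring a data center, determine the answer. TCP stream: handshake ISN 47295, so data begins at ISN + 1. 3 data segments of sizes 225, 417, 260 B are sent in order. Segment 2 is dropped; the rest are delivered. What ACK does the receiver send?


SYN uses sequence number 47295; first data byte = ISN + 1 = 47296.
Segment 1: SEQ = 47296, len = 225 B, covers [47296, 47520]
Segment 2: SEQ = 47521, len = 417 B, covers [47521, 47937] [LOST]
Segment 3: SEQ = 47938, len = 260 B, covers [47938, 48197]
In-order data received: bytes [47296, 47520] (segments 1..1).
Segment 2 missing -> gap begins at byte 47521; later segments buffered out of order.
Cumulative ACK = next expected in-order byte = 47296 + 225 = 47521

47521


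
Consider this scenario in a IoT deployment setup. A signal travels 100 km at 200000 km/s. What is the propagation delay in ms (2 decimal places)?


Given: distance = 100 km, speed = 200000 km/s
Delay = distance / speed = 100 / 200000 seconds
Delay in ms = 100 * 1000 / 200000
Delay = 0.5000 ms
Rounded to 2 dp = 0.50 ms

0.50


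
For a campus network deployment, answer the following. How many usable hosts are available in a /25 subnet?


Given: subnet mask /25
Host bits = 32 - 25 = 7
Total addresses = 2^7 = 128
Usable hosts = 128 - 2 (network + broadcast) = 126

126


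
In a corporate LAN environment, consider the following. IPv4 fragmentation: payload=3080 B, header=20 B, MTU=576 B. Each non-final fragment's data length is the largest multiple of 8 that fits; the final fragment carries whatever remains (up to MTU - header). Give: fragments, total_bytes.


Max data per non-final fragment = floor((MTU - header)/8)*8 = floor((576 - 20)/8)*8 = floor(556/8)*8 = 552 B
Final fragment needs no 8-byte alignment: it can carry up to MTU - header = 556 B
Non-final fragments needed = ceil((payload - 556) / 552) = ceil(2524/552) = ceil(4.5725) = 5
Number of fragments = 5 + 1 = 6
Fragment sizes (data): 5 * 552 B + 320 B (last, 320 <= 556 OK)
Total bytes sent = payload + n_frags * header = 3080 + 6*20 = 3080 + 120 = 3200 B

6, 3200


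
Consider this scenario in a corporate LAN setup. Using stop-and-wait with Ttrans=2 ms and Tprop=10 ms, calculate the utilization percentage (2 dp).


Given: Ttrans = 2 ms, Tprop = 10 ms
RTT = 2 * Tprop = 2 * 10 = 20 ms
U = Ttrans / (Ttrans + RTT)
U = 2 / (2 + 20)
U = 2 / 22 = 0.090909
U% = 9.09%

9.09


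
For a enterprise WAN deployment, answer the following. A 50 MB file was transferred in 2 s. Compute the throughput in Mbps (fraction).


Given: file = 50 MB, time = 2 s
File in Mb = 50 * 8 = 400 Mb
Throughput = 400 / 2 Mbps
Throughput = 200 Mbps

200


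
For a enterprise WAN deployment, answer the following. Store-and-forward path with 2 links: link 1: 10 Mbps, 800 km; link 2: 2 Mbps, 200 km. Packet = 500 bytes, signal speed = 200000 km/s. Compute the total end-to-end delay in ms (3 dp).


Packet = 500 bytes = 4000 bits. Store-and-forward: sum (t_trans + t_prop) per link.
Link 1: t_trans = 4000/(10*10^6) s = 0.4000 ms; t_prop = 800/200000 s = 4.0000 ms; subtotal = 4.4000 ms
Link 2: t_trans = 4000/(2*10^6) s = 2.0000 ms; t_prop = 200/200000 s = 1.0000 ms; subtotal = 3.0000 ms
End-to-end = 4.4000 + 3.0000 = 7.4000 ms -> 7.400 ms (3 dp)

7.400


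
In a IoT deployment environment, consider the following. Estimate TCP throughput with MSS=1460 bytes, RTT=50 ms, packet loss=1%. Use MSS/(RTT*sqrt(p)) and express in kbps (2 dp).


Given: MSS = 1460 bytes, RTT = 50 ms, loss = 1%
RTT in seconds = 50 / 1000 = 0.05
Loss rate = 1% = 0.01
sqrt(loss) = sqrt(0.01) = 0.1
Throughput (bytes/s) = 1460 / (0.05 * 0.1) = 292000.0000
Throughput (kbps) = 292000.0000 * 8 / 1000 = 2336.000000 -> 2336.00 kbps (2 dp)

2336.00


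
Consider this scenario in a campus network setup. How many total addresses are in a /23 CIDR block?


Given: CIDR prefix /23
Host bits = 32 - 23 = 9
Total addresses = 2^9 = 512

512


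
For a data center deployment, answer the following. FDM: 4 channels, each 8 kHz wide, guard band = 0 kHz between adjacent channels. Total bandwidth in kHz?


Given: 4 channels, 8 kHz each, guard = 0 kHz
Channel bandwidth = 4 * 8 = 32 kHz
Guard bands = 3 gaps * 0 kHz = 0 kHz
Total = 32 + 0 = 32 kHz

32


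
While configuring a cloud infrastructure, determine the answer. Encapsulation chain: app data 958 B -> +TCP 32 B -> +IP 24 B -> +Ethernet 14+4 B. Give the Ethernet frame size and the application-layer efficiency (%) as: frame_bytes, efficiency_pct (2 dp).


TCP segment = 958 + 32 = 990 B
IP packet = 990 + 24 = 1014 B
Ethernet frame = 1014 + 14 + 4 = 1032 B
Efficiency = app / frame = 958 / 1032 = 0.928295 = 92.8295% -> 92.83% (2 dp)

1032, 92.83


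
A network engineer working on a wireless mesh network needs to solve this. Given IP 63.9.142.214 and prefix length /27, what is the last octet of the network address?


Given: IP = 63.9.142.214, prefix = /27
Subnet mask = 255.255.255.224
Last octet of IP: 214
Last octet of mask: 224
Network last octet = 214 AND 224 = 192

192


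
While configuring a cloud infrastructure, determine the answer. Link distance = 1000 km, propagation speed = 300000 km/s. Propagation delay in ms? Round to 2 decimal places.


Given: distance = 1000 km, speed = 300000 km/s
Delay = distance / speed = 1000 / 300000 seconds
Delay in ms = 1000 * 1000 / 300000
Delay = 3.3333 ms
Rounded to 2 dp = 3.33 ms

3.33


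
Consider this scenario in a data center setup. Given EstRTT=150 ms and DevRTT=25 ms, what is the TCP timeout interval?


Given: EstRTT = 150 ms, DevRTT = 25 ms
Timeout = EstRTT + 4 * DevRTT
4 * DevRTT = 4 * 25 = 100
Timeout = 150 + 100 = 250 ms

250


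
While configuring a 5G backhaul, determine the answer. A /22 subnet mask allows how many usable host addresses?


Given: subnet mask /22
Host bits = 32 - 22 = 10
Total addresses = 2^10 = 1024
Usable hosts = 1024 - 2 (network + broadcast) = 1022

1022


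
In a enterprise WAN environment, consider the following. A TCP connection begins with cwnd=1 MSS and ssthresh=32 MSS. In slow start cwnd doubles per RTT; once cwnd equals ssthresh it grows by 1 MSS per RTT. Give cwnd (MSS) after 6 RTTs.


RTT 0: cwnd = 1 MSS (initial)
RTT 1: cwnd = 2 MSS (slow start, doubled)
RTT 2: cwnd = 4 MSS (slow start, doubled)
RTT 3: cwnd = 8 MSS (slow start, doubled)
RTT 4: cwnd = 16 MSS (slow start, doubled)
RTT 5: cwnd = 32 MSS (slow start, doubled)
RTT 6: cwnd = 33 MSS (congestion avoidance, +1)

33


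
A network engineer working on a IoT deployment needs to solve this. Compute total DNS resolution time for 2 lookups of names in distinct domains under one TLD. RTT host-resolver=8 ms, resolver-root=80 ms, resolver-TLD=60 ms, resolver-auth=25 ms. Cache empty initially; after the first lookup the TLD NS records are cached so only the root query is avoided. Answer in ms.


Lookup 1 (cold cache): local + root + TLD + auth = 8 + 80 + 60 + 25 = 173 ms
Lookups 2..2 (TLD NS cached -> skip root; new domain -> still ask TLD and auth): local + TLD + auth = 8 + 60 + 25 = 93 ms each
Remaining 1 lookups: 1 * 93 = 93 ms
Total = 173 + 93 = 266 ms

266


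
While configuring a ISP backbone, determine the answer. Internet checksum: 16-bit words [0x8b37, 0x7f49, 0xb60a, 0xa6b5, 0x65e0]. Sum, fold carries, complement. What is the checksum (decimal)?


Given words: [0x8b37, 0x7f49, 0xb60a, 0xa6b5, 0x65e0]
Step 1: Sum all words
Raw sum = 35639 + 32585 + 46602 + 42677 + 26080 = 183583
Step 2: Fold carry: (52511 + 2) = 52513
One's complement = ~52513 & 0xFFFF = 13022

13022


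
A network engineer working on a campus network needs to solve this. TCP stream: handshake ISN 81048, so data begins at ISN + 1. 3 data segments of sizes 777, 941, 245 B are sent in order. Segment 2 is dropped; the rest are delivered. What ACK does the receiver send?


SYN uses sequence number 81048; first data byte = ISN + 1 = 81049.
Segment 1: SEQ = 81049, len = 777 B, covers [81049, 81825]
Segment 2: SEQ = 81826, len = 941 B, covers [81826, 82766] [LOST]
Segment 3: SEQ = 82767, len = 245 B, covers [82767, 83011]
In-order data received: bytes [81049, 81825] (segments 1..1).
Segment 2 missing -> gap begins at byte 81826; later segments buffered out of order.
Cumulative ACK = next expected in-order byte = 81049 + 777 = 81826

81826


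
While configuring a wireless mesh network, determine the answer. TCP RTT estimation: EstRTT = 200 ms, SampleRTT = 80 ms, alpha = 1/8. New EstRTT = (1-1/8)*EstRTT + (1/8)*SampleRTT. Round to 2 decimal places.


Given: EstRTT = 200 ms, SampleRTT = 80 ms, alpha = 1/8
New EstRTT = (1 - alpha) * EstRTT + alpha * SampleRTT
(7/8) * 200 = 175
(1/8) * 80 = 10
New EstRTT = 175 + 10 = 185 ms -> 185.00 ms (2 dp)

185.00


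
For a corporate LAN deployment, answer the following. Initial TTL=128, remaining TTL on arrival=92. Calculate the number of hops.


Given: initial TTL = 128, received TTL = 92
Hops = initial TTL - received TTL
Hops = 128 - 92 = 36

36


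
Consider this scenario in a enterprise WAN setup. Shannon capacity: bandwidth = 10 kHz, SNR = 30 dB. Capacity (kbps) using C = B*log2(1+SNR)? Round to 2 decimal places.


Given: B = 10 kHz, SNR = 30 dB
SNR linear = 10^(30/10) = 1000
1 + SNR = 1001
log2(1001) = 9.9672262588
C = 10 * 1000 * 9.9672262588 = 99672.2626 bps
C = 99.672263 kbps -> 99.67 kbps (2 dp)

99.67


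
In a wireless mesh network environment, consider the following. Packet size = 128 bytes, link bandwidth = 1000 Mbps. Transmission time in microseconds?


Given: packet = 128 bytes, bandwidth = 1000 Mbps
Packet in bits = 128 * 8 = 1024 bits
Bandwidth = 1000 * 10^6 = 1000000000 bps
Time = 1024 / 1000000000 seconds
Time in us = 1024 * 10^6 / 1000000000 = 1.024

1.024


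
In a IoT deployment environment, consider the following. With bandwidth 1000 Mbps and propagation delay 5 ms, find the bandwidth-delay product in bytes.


Given: bandwidth = 1000 Mbps, delay = 5 ms
BDP in bits = 1000 * 10^6 * 5 / 1000
BDP in bits = 5000000
BDP in bytes = 5000000 / 8 = 625000

625000


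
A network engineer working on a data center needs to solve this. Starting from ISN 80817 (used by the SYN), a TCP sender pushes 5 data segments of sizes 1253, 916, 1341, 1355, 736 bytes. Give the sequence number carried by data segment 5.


The SYN occupies sequence number ISN = 80817, so the first data byte is ISN + 1 = 80818.
SEQ of data segment i = (ISN + 1) + sum of payload sizes of segments 1..i-1.
Segment 1: SEQ = 80818, payload = 1253 bytes
Segment 2: SEQ = 82071, payload = 916 bytes
Segment 3: SEQ = 82987, payload = 1341 bytes
Segment 4: SEQ = 84328, payload = 1355 bytes
Segment 5: SEQ = 85683, payload = 736 bytes
SEQ of segment 5 = 80818 + 1253 + 916 + 1341 + 1355 = 85683

85683


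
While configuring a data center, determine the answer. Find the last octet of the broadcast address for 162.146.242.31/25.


Given: IP = 162.146.242.31, prefix = /25
Host bits = 32 - 25 = 7
Network last octet = 31 AND mask = 0
Host part size = 2^7 - 1 = 127
Broadcast last octet = 0 OR 127 = 127

127


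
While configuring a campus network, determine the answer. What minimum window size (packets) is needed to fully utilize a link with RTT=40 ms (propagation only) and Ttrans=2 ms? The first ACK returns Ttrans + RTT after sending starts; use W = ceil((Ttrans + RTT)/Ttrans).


Given: Ttrans = 2 ms, RTT = 40 ms (= 2 * Tprop, Tprop = 20 ms)
Time until first ACK returns = Ttrans + RTT = 2 + 40 = 42 ms
Need W * Ttrans >= Ttrans + RTT  ->  W >= (Ttrans + RTT) / Ttrans
(Ttrans + RTT) / Ttrans = 42 / 2 = 21
W_min = ceil(21) = 21

21


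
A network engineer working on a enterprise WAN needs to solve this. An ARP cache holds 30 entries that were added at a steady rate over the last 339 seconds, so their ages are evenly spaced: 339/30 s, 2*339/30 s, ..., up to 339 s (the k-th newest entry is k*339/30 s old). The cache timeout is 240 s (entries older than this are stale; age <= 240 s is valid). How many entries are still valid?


Ages are k * 339/30 s for k = 1..30 (spacing = 11.3000 s).
Entry k is valid iff k * 339/30 <= 240 iff k <= 30 * 240 / 339 = 21.2389
n_valid = floor(21.2389) = 21
(n_stale = 30 - 21 = 9)

21


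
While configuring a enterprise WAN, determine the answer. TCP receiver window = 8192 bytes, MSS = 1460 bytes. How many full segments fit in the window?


Given: RWND = 8192 bytes, MSS = 1460 bytes
Full segments = floor(RWND / MSS)
Full segments = floor(8192 / 1460)
Full segments = floor(5.611) = 5

5


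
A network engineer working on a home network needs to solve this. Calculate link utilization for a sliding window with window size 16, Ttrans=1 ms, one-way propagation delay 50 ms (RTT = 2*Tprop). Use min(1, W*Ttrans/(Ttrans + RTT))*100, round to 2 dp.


Given: W = 16, Ttrans = 1 ms, RTT = 100 ms (= 2 * Tprop, Tprop = 50 ms)
Cycle time = Ttrans + RTT = 1 + 100 = 101 ms (first packet sent until its ACK returns)
W * Ttrans = 16 * 1 = 16 ms of sending per cycle
W * Ttrans / (Ttrans + RTT) = 16 / 101 = 0.158416
U = min(1, 0.158416) = 0.158416
U% = 15.84%

15.84


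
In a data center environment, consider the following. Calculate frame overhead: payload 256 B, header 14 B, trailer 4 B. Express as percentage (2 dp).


Given: payload = 256 B, header = 14 B, trailer = 4 B
Overhead bytes = header + trailer = 14 + 4 = 18
Total frame = payload + overhead = 256 + 18 = 274
Overhead % = 18 / 274 * 100 = 6.5693% -> 6.57% (2 dp)

6.57


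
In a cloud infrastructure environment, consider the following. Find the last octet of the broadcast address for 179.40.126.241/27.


Given: IP = 179.40.126.241, prefix = /27
Host bits = 32 - 27 = 5
Network last octet = 241 AND mask = 224
Host part size = 2^5 - 1 = 31
Broadcast last octet = 224 OR 31 = 255

255


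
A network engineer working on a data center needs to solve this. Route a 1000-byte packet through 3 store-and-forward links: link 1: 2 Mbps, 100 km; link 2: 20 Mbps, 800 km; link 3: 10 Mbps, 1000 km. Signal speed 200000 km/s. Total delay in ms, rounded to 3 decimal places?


Packet = 1000 bytes = 8000 bits. Store-and-forward: sum (t_trans + t_prop) per link.
Link 1: t_trans = 8000/(2*10^6) s = 4.0000 ms; t_prop = 100/200000 s = 0.5000 ms; subtotal = 4.5000 ms
Link 2: t_trans = 8000/(20*10^6) s = 0.4000 ms; t_prop = 800/200000 s = 4.0000 ms; subtotal = 4.4000 ms
Link 3: t_trans = 8000/(10*10^6) s = 0.8000 ms; t_prop = 1000/200000 s = 5.0000 ms; subtotal = 5.8000 ms
End-to-end = 4.5000 + 4.4000 + 5.8000 = 14.7000 ms -> 14.700 ms (3 dp)

14.700
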